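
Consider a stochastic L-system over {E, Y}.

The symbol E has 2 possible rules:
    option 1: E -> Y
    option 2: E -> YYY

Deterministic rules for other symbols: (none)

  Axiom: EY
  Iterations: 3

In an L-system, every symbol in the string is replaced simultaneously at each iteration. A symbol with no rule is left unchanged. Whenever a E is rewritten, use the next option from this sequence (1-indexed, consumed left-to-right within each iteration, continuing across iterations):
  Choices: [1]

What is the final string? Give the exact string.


Step 0: EY
Step 1: YY  (used choices [1])
Step 2: YY  (used choices [])
Step 3: YY  (used choices [])

Answer: YY


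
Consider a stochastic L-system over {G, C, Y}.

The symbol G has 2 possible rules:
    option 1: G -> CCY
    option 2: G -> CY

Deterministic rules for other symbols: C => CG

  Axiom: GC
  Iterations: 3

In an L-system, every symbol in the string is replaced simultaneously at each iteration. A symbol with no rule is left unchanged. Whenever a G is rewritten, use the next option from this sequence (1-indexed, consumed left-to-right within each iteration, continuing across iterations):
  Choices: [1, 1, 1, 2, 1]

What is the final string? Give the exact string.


Answer: CGCCYCGCYYCGCCYCGCGY

Derivation:
Step 0: GC
Step 1: CCYCG  (used choices [1])
Step 2: CGCGYCGCCY  (used choices [1])
Step 3: CGCCYCGCYYCGCCYCGCGY  (used choices [1, 2, 1])


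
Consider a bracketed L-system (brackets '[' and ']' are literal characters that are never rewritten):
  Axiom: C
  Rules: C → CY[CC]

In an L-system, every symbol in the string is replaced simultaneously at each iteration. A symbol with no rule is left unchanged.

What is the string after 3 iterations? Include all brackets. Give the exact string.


Step 0: C
Step 1: CY[CC]
Step 2: CY[CC]Y[CY[CC]CY[CC]]
Step 3: CY[CC]Y[CY[CC]CY[CC]]Y[CY[CC]Y[CY[CC]CY[CC]]CY[CC]Y[CY[CC]CY[CC]]]

Answer: CY[CC]Y[CY[CC]CY[CC]]Y[CY[CC]Y[CY[CC]CY[CC]]CY[CC]Y[CY[CC]CY[CC]]]


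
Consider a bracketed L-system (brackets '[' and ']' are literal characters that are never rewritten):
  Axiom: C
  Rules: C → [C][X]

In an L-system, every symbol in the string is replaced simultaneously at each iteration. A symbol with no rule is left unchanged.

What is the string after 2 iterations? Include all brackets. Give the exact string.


Answer: [[C][X]][X]

Derivation:
Step 0: C
Step 1: [C][X]
Step 2: [[C][X]][X]


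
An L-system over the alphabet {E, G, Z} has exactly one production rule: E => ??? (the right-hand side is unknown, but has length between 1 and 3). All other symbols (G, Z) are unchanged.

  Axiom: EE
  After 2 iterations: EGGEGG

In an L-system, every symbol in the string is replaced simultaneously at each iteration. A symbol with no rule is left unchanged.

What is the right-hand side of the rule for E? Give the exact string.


Trying E => EG:
  Step 0: EE
  Step 1: EGEG
  Step 2: EGGEGG
Matches the given result.

Answer: EG


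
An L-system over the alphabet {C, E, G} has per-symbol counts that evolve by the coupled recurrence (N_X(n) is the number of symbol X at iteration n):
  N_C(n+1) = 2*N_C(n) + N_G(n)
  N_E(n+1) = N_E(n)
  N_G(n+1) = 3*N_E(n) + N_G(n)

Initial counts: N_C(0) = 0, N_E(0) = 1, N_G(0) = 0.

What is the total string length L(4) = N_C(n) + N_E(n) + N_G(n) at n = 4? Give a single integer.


Step 0: N_C=0, N_E=1, N_G=0, L=1
Step 1: N_C=0, N_E=1, N_G=3, L=4
Step 2: N_C=3, N_E=1, N_G=6, L=10
Step 3: N_C=12, N_E=1, N_G=9, L=22
Step 4: N_C=33, N_E=1, N_G=12, L=46

Answer: 46


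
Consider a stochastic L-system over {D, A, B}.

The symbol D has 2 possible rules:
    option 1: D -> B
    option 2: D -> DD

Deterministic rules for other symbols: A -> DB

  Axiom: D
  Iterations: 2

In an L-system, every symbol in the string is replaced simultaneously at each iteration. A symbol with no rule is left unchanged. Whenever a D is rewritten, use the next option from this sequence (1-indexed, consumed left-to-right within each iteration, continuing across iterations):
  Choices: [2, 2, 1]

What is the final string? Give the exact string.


Step 0: D
Step 1: DD  (used choices [2])
Step 2: DDB  (used choices [2, 1])

Answer: DDB


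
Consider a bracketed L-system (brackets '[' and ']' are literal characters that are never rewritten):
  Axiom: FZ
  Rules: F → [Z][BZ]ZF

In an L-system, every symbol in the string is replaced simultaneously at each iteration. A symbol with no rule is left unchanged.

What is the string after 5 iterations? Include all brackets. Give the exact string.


Step 0: FZ
Step 1: [Z][BZ]ZFZ
Step 2: [Z][BZ]Z[Z][BZ]ZFZ
Step 3: [Z][BZ]Z[Z][BZ]Z[Z][BZ]ZFZ
Step 4: [Z][BZ]Z[Z][BZ]Z[Z][BZ]Z[Z][BZ]ZFZ
Step 5: [Z][BZ]Z[Z][BZ]Z[Z][BZ]Z[Z][BZ]Z[Z][BZ]ZFZ

Answer: [Z][BZ]Z[Z][BZ]Z[Z][BZ]Z[Z][BZ]Z[Z][BZ]ZFZ


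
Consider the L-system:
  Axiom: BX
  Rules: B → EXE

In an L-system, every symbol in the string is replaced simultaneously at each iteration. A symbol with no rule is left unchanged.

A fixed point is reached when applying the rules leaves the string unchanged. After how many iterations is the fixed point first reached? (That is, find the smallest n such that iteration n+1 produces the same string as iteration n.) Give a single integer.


Answer: 1

Derivation:
Step 0: BX
Step 1: EXEX
Step 2: EXEX  (unchanged — fixed point at step 1)


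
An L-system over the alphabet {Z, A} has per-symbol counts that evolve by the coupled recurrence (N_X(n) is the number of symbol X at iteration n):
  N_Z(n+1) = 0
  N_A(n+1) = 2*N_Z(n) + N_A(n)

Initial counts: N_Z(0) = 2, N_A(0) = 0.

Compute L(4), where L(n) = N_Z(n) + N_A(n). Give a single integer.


Step 0: N_Z=2, N_A=0, L=2
Step 1: N_Z=0, N_A=4, L=4
Step 2: N_Z=0, N_A=4, L=4
Step 3: N_Z=0, N_A=4, L=4
Step 4: N_Z=0, N_A=4, L=4

Answer: 4


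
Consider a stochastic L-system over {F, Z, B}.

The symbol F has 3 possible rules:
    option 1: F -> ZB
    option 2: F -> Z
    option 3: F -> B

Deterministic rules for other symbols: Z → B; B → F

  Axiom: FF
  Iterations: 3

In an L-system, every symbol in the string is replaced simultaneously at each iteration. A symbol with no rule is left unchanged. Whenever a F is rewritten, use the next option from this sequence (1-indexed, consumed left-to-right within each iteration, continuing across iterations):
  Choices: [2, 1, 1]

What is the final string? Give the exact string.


Step 0: FF
Step 1: ZZB  (used choices [2, 1])
Step 2: BBF  (used choices [])
Step 3: FFZB  (used choices [1])

Answer: FFZB


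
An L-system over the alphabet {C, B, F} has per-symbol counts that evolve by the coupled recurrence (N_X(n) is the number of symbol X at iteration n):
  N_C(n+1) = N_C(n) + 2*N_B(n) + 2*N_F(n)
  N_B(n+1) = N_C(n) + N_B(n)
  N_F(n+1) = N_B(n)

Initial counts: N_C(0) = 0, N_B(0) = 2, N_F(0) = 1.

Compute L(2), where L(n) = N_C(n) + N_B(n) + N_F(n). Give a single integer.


Step 0: N_C=0, N_B=2, N_F=1, L=3
Step 1: N_C=6, N_B=2, N_F=2, L=10
Step 2: N_C=14, N_B=8, N_F=2, L=24

Answer: 24


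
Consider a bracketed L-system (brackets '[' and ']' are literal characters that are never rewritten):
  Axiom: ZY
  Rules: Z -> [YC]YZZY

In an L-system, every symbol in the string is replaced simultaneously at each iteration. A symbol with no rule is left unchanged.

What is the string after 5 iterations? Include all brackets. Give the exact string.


Answer: [YC]Y[YC]Y[YC]Y[YC]Y[YC]YZZY[YC]YZZYY[YC]Y[YC]YZZY[YC]YZZYYY[YC]Y[YC]Y[YC]YZZY[YC]YZZYY[YC]Y[YC]YZZY[YC]YZZYYYY[YC]Y[YC]Y[YC]Y[YC]YZZY[YC]YZZYY[YC]Y[YC]YZZY[YC]YZZYYY[YC]Y[YC]Y[YC]YZZY[YC]YZZYY[YC]Y[YC]YZZY[YC]YZZYYYYYY

Derivation:
Step 0: ZY
Step 1: [YC]YZZYY
Step 2: [YC]Y[YC]YZZY[YC]YZZYYY
Step 3: [YC]Y[YC]Y[YC]YZZY[YC]YZZYY[YC]Y[YC]YZZY[YC]YZZYYYY
Step 4: [YC]Y[YC]Y[YC]Y[YC]YZZY[YC]YZZYY[YC]Y[YC]YZZY[YC]YZZYYY[YC]Y[YC]Y[YC]YZZY[YC]YZZYY[YC]Y[YC]YZZY[YC]YZZYYYYY
Step 5: [YC]Y[YC]Y[YC]Y[YC]Y[YC]YZZY[YC]YZZYY[YC]Y[YC]YZZY[YC]YZZYYY[YC]Y[YC]Y[YC]YZZY[YC]YZZYY[YC]Y[YC]YZZY[YC]YZZYYYY[YC]Y[YC]Y[YC]Y[YC]YZZY[YC]YZZYY[YC]Y[YC]YZZY[YC]YZZYYY[YC]Y[YC]Y[YC]YZZY[YC]YZZYY[YC]Y[YC]YZZY[YC]YZZYYYYYY


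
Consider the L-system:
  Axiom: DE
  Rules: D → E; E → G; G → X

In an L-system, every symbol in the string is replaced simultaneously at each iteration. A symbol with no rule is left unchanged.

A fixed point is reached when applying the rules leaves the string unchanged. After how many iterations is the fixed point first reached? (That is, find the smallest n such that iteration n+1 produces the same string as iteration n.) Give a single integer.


Answer: 3

Derivation:
Step 0: DE
Step 1: EG
Step 2: GX
Step 3: XX
Step 4: XX  (unchanged — fixed point at step 3)


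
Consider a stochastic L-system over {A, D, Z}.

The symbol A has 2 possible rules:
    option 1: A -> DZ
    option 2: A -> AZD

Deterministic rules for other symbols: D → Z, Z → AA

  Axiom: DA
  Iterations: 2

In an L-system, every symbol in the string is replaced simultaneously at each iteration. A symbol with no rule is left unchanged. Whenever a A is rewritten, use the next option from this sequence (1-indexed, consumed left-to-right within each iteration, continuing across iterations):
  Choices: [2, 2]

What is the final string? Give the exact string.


Answer: AAAZDAAZ

Derivation:
Step 0: DA
Step 1: ZAZD  (used choices [2])
Step 2: AAAZDAAZ  (used choices [2])


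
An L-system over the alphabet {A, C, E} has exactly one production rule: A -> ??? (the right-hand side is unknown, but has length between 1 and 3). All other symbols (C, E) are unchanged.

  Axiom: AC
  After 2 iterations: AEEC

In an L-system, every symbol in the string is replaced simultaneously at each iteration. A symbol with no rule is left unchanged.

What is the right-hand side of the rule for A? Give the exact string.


Answer: AE

Derivation:
Trying A -> AE:
  Step 0: AC
  Step 1: AEC
  Step 2: AEEC
Matches the given result.


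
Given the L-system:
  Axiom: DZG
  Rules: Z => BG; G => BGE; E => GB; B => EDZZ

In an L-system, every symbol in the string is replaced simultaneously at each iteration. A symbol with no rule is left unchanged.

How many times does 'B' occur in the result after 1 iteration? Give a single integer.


Answer: 2

Derivation:
Step 0: DZG  (0 'B')
Step 1: DBGBGE  (2 'B')


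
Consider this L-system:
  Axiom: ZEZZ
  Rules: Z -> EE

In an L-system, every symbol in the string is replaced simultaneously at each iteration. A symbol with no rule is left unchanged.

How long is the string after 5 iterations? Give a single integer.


Answer: 7

Derivation:
Step 0: length = 4
Step 1: length = 7
Step 2: length = 7
Step 3: length = 7
Step 4: length = 7
Step 5: length = 7


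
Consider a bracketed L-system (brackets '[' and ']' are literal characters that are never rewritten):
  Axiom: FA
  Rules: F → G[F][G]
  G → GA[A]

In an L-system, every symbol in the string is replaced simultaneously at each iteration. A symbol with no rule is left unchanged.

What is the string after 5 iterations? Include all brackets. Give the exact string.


Answer: GA[A]A[A]A[A]A[A][GA[A]A[A]A[A][GA[A]A[A][GA[A][G[F][G]][GA[A]]][GA[A]A[A]]][GA[A]A[A]A[A]]][GA[A]A[A]A[A]A[A]]A

Derivation:
Step 0: FA
Step 1: G[F][G]A
Step 2: GA[A][G[F][G]][GA[A]]A
Step 3: GA[A]A[A][GA[A][G[F][G]][GA[A]]][GA[A]A[A]]A
Step 4: GA[A]A[A]A[A][GA[A]A[A][GA[A][G[F][G]][GA[A]]][GA[A]A[A]]][GA[A]A[A]A[A]]A
Step 5: GA[A]A[A]A[A]A[A][GA[A]A[A]A[A][GA[A]A[A][GA[A][G[F][G]][GA[A]]][GA[A]A[A]]][GA[A]A[A]A[A]]][GA[A]A[A]A[A]A[A]]A


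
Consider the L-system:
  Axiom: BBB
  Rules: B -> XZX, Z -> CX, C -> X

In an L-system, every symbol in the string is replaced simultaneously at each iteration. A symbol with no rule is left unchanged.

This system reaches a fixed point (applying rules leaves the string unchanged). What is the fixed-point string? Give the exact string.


Step 0: BBB
Step 1: XZXXZXXZX
Step 2: XCXXXCXXXCXX
Step 3: XXXXXXXXXXXX
Step 4: XXXXXXXXXXXX  (unchanged — fixed point at step 3)

Answer: XXXXXXXXXXXX


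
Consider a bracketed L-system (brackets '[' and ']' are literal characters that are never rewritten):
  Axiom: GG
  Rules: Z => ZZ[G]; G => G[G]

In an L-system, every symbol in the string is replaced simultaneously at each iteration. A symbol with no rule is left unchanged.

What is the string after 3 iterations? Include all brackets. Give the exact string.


Answer: G[G][G[G]][G[G][G[G]]]G[G][G[G]][G[G][G[G]]]

Derivation:
Step 0: GG
Step 1: G[G]G[G]
Step 2: G[G][G[G]]G[G][G[G]]
Step 3: G[G][G[G]][G[G][G[G]]]G[G][G[G]][G[G][G[G]]]


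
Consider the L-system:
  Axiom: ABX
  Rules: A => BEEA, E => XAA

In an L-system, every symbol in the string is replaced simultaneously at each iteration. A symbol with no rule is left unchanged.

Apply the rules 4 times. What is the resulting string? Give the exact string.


Answer: BXBXAAXAABEEABXAAXAABEEAXBXAAXAABEEABXAAXAABEEABXBEEABEEAXBEEABEEABXAAXAABEEABX

Derivation:
Step 0: ABX
Step 1: BEEABX
Step 2: BXAAXAABEEABX
Step 3: BXBEEABEEAXBEEABEEABXAAXAABEEABX
Step 4: BXBXAAXAABEEABXAAXAABEEAXBXAAXAABEEABXAAXAABEEABXBEEABEEAXBEEABEEABXAAXAABEEABX


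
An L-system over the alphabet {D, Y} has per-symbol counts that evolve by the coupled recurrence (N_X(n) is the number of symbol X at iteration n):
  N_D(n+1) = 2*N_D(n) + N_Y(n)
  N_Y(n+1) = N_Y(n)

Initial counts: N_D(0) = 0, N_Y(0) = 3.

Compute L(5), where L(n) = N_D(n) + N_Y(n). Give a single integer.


Answer: 96

Derivation:
Step 0: N_D=0, N_Y=3, L=3
Step 1: N_D=3, N_Y=3, L=6
Step 2: N_D=9, N_Y=3, L=12
Step 3: N_D=21, N_Y=3, L=24
Step 4: N_D=45, N_Y=3, L=48
Step 5: N_D=93, N_Y=3, L=96


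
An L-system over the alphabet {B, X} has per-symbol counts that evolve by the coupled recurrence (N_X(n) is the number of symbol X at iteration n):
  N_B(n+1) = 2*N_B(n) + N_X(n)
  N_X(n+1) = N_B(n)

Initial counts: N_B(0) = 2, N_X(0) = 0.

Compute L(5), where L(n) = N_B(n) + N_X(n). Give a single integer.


Step 0: N_B=2, N_X=0, L=2
Step 1: N_B=4, N_X=2, L=6
Step 2: N_B=10, N_X=4, L=14
Step 3: N_B=24, N_X=10, L=34
Step 4: N_B=58, N_X=24, L=82
Step 5: N_B=140, N_X=58, L=198

Answer: 198


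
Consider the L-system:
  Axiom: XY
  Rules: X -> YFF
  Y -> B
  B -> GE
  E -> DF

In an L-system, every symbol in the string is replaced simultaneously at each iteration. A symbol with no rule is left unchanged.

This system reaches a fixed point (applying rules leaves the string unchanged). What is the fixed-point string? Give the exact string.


Answer: GDFFFGDF

Derivation:
Step 0: XY
Step 1: YFFB
Step 2: BFFGE
Step 3: GEFFGDF
Step 4: GDFFFGDF
Step 5: GDFFFGDF  (unchanged — fixed point at step 4)


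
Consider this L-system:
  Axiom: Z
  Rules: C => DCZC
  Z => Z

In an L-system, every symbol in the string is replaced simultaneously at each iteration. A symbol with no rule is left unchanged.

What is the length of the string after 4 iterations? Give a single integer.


Step 0: length = 1
Step 1: length = 1
Step 2: length = 1
Step 3: length = 1
Step 4: length = 1

Answer: 1


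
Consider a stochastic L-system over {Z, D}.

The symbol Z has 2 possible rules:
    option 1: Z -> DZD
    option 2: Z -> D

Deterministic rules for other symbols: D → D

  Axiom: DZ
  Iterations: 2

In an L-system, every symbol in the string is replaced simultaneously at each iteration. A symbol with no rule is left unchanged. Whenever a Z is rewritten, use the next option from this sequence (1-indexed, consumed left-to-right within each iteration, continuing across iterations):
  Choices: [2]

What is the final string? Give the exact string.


Step 0: DZ
Step 1: DD  (used choices [2])
Step 2: DD  (used choices [])

Answer: DD


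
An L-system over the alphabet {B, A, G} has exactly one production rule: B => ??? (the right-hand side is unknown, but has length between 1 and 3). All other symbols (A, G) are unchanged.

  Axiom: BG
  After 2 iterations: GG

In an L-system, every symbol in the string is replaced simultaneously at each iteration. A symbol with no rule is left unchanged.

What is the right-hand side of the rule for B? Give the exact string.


Trying B => G:
  Step 0: BG
  Step 1: GG
  Step 2: GG
Matches the given result.

Answer: G


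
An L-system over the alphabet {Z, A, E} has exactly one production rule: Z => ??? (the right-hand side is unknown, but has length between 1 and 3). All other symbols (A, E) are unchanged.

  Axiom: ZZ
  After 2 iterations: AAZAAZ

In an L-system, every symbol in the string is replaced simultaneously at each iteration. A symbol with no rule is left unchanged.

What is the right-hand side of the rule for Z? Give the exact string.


Trying Z => AZ:
  Step 0: ZZ
  Step 1: AZAZ
  Step 2: AAZAAZ
Matches the given result.

Answer: AZ


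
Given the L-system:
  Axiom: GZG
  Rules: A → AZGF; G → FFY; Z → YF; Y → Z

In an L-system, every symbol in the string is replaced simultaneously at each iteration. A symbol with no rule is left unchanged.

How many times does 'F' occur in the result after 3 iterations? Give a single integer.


Answer: 8

Derivation:
Step 0: GZG  (0 'F')
Step 1: FFYYFFFY  (5 'F')
Step 2: FFZZFFFZ  (5 'F')
Step 3: FFYFYFFFFYF  (8 'F')


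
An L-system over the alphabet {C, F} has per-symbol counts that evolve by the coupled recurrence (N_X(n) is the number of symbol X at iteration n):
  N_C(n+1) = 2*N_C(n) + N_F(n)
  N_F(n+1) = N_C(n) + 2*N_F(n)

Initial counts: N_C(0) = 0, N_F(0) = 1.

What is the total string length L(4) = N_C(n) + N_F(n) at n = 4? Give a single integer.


Step 0: N_C=0, N_F=1, L=1
Step 1: N_C=1, N_F=2, L=3
Step 2: N_C=4, N_F=5, L=9
Step 3: N_C=13, N_F=14, L=27
Step 4: N_C=40, N_F=41, L=81

Answer: 81


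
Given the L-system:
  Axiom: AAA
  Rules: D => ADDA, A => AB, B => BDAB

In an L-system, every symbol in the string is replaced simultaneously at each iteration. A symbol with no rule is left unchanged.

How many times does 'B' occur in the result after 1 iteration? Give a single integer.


Step 0: AAA  (0 'B')
Step 1: ABABAB  (3 'B')

Answer: 3


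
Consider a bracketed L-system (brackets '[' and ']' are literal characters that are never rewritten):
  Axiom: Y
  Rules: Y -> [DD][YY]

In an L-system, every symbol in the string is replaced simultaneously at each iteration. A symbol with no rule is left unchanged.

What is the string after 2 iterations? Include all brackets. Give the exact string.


Answer: [DD][[DD][YY][DD][YY]]

Derivation:
Step 0: Y
Step 1: [DD][YY]
Step 2: [DD][[DD][YY][DD][YY]]


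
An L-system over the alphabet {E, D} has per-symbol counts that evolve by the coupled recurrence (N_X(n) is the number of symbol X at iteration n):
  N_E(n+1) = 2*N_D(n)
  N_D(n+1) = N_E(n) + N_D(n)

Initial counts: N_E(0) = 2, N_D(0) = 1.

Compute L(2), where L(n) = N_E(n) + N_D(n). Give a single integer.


Step 0: N_E=2, N_D=1, L=3
Step 1: N_E=2, N_D=3, L=5
Step 2: N_E=6, N_D=5, L=11

Answer: 11


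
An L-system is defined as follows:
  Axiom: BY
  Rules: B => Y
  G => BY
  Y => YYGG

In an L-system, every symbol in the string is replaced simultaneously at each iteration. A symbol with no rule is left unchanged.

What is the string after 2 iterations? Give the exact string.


Step 0: BY
Step 1: YYYGG
Step 2: YYGGYYGGYYGGBYBY

Answer: YYGGYYGGYYGGBYBY


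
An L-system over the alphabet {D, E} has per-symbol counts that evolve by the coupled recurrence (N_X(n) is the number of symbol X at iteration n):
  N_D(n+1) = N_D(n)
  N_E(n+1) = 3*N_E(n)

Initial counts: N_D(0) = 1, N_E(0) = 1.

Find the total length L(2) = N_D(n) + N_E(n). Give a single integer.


Step 0: N_D=1, N_E=1, L=2
Step 1: N_D=1, N_E=3, L=4
Step 2: N_D=1, N_E=9, L=10

Answer: 10


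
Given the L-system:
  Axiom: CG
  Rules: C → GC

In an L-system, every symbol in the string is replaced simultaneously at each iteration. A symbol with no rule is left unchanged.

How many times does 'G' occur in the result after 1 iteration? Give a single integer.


Answer: 2

Derivation:
Step 0: CG  (1 'G')
Step 1: GCG  (2 'G')


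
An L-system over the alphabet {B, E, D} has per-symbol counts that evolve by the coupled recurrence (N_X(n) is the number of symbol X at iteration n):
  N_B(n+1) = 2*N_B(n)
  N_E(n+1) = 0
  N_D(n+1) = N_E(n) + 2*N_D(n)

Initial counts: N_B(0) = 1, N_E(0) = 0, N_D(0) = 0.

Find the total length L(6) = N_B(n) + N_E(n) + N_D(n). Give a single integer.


Answer: 64

Derivation:
Step 0: N_B=1, N_E=0, N_D=0, L=1
Step 1: N_B=2, N_E=0, N_D=0, L=2
Step 2: N_B=4, N_E=0, N_D=0, L=4
Step 3: N_B=8, N_E=0, N_D=0, L=8
Step 4: N_B=16, N_E=0, N_D=0, L=16
Step 5: N_B=32, N_E=0, N_D=0, L=32
Step 6: N_B=64, N_E=0, N_D=0, L=64


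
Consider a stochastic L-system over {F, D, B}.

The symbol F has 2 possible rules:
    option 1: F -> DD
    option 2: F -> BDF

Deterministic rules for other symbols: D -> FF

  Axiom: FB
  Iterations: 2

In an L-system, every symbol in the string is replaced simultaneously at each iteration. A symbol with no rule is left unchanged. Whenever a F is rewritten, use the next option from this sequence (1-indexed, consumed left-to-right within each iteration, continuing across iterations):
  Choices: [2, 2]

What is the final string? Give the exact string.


Answer: BFFBDFB

Derivation:
Step 0: FB
Step 1: BDFB  (used choices [2])
Step 2: BFFBDFB  (used choices [2])


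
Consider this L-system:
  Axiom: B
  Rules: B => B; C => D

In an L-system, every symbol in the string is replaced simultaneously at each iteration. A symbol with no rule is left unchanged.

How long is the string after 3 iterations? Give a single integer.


Step 0: length = 1
Step 1: length = 1
Step 2: length = 1
Step 3: length = 1

Answer: 1


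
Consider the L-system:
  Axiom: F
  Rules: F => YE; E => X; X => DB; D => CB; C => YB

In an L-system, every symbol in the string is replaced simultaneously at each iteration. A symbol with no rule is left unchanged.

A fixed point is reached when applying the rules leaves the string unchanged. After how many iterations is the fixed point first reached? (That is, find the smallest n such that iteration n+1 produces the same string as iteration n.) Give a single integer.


Step 0: F
Step 1: YE
Step 2: YX
Step 3: YDB
Step 4: YCBB
Step 5: YYBBB
Step 6: YYBBB  (unchanged — fixed point at step 5)

Answer: 5


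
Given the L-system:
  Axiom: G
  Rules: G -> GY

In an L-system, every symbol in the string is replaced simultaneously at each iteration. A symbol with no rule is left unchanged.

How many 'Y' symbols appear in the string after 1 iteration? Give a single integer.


Step 0: G  (0 'Y')
Step 1: GY  (1 'Y')

Answer: 1


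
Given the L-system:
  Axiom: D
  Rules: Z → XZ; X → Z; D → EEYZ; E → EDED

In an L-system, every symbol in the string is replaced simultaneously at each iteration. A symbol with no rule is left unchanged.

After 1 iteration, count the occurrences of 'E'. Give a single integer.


Step 0: D  (0 'E')
Step 1: EEYZ  (2 'E')

Answer: 2


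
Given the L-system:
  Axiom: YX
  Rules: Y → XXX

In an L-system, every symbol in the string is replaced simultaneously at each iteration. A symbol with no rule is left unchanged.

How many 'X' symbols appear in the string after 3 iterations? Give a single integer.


Step 0: YX  (1 'X')
Step 1: XXXX  (4 'X')
Step 2: XXXX  (4 'X')
Step 3: XXXX  (4 'X')

Answer: 4


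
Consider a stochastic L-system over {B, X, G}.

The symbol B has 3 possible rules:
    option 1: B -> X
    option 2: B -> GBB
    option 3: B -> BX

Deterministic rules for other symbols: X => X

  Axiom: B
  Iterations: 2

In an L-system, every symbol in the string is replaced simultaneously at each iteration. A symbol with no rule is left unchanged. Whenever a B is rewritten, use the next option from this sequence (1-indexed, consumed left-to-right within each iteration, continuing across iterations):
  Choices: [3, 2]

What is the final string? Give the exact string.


Step 0: B
Step 1: BX  (used choices [3])
Step 2: GBBX  (used choices [2])

Answer: GBBX


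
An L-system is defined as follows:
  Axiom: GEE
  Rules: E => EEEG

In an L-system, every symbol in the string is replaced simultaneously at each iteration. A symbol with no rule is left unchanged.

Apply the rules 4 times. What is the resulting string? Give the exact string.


Answer: GEEEGEEEGEEEGGEEEGEEEGEEEGGEEEGEEEGEEEGGGEEEGEEEGEEEGGEEEGEEEGEEEGGEEEGEEEGEEEGGGEEEGEEEGEEEGGEEEGEEEGEEEGGEEEGEEEGEEEGGGGEEEGEEEGEEEGGEEEGEEEGEEEGGEEEGEEEGEEEGGGEEEGEEEGEEEGGEEEGEEEGEEEGGEEEGEEEGEEEGGGEEEGEEEGEEEGGEEEGEEEGEEEGGEEEGEEEGEEEGGGG

Derivation:
Step 0: GEE
Step 1: GEEEGEEEG
Step 2: GEEEGEEEGEEEGGEEEGEEEGEEEGG
Step 3: GEEEGEEEGEEEGGEEEGEEEGEEEGGEEEGEEEGEEEGGGEEEGEEEGEEEGGEEEGEEEGEEEGGEEEGEEEGEEEGGG
Step 4: GEEEGEEEGEEEGGEEEGEEEGEEEGGEEEGEEEGEEEGGGEEEGEEEGEEEGGEEEGEEEGEEEGGEEEGEEEGEEEGGGEEEGEEEGEEEGGEEEGEEEGEEEGGEEEGEEEGEEEGGGGEEEGEEEGEEEGGEEEGEEEGEEEGGEEEGEEEGEEEGGGEEEGEEEGEEEGGEEEGEEEGEEEGGEEEGEEEGEEEGGGEEEGEEEGEEEGGEEEGEEEGEEEGGEEEGEEEGEEEGGGG


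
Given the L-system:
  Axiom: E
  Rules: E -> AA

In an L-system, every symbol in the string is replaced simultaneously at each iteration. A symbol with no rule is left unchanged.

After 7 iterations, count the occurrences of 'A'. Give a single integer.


Step 0: E  (0 'A')
Step 1: AA  (2 'A')
Step 2: AA  (2 'A')
Step 3: AA  (2 'A')
Step 4: AA  (2 'A')
Step 5: AA  (2 'A')
Step 6: AA  (2 'A')
Step 7: AA  (2 'A')

Answer: 2


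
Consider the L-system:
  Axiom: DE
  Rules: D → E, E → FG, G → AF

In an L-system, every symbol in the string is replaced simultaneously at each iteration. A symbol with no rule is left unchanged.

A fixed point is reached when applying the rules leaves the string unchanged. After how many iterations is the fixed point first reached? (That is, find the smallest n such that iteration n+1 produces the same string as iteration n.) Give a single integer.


Answer: 3

Derivation:
Step 0: DE
Step 1: EFG
Step 2: FGFAF
Step 3: FAFFAF
Step 4: FAFFAF  (unchanged — fixed point at step 3)


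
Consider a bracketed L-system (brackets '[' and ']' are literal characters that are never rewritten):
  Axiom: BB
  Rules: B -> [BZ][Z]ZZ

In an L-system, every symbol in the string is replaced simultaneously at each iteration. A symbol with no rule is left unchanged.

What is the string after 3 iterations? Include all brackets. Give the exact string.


Step 0: BB
Step 1: [BZ][Z]ZZ[BZ][Z]ZZ
Step 2: [[BZ][Z]ZZZ][Z]ZZ[[BZ][Z]ZZZ][Z]ZZ
Step 3: [[[BZ][Z]ZZZ][Z]ZZZ][Z]ZZ[[[BZ][Z]ZZZ][Z]ZZZ][Z]ZZ

Answer: [[[BZ][Z]ZZZ][Z]ZZZ][Z]ZZ[[[BZ][Z]ZZZ][Z]ZZZ][Z]ZZ


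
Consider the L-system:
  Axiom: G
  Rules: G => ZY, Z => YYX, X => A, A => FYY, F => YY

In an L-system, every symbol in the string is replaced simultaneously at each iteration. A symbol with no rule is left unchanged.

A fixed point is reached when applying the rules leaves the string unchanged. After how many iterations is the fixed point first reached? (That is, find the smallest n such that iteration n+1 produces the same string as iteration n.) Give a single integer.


Answer: 5

Derivation:
Step 0: G
Step 1: ZY
Step 2: YYXY
Step 3: YYAY
Step 4: YYFYYY
Step 5: YYYYYYY
Step 6: YYYYYYY  (unchanged — fixed point at step 5)


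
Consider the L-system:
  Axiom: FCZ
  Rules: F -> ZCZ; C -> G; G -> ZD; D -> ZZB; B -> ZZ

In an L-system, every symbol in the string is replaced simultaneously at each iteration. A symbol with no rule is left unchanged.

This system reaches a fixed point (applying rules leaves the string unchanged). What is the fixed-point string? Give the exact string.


Step 0: FCZ
Step 1: ZCZGZ
Step 2: ZGZZDZ
Step 3: ZZDZZZZBZ
Step 4: ZZZZBZZZZZZZ
Step 5: ZZZZZZZZZZZZZ
Step 6: ZZZZZZZZZZZZZ  (unchanged — fixed point at step 5)

Answer: ZZZZZZZZZZZZZ


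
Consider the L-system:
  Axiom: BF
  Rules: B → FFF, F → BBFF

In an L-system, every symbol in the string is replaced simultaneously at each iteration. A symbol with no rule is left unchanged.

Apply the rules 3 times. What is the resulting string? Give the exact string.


Step 0: BF
Step 1: FFFBBFF
Step 2: BBFFBBFFBBFFFFFFFFBBFFBBFF
Step 3: FFFFFFBBFFBBFFFFFFFFBBFFBBFFFFFFFFBBFFBBFFBBFFBBFFBBFFBBFFBBFFBBFFFFFFFFBBFFBBFFFFFFFFBBFFBBFF

Answer: FFFFFFBBFFBBFFFFFFFFBBFFBBFFFFFFFFBBFFBBFFBBFFBBFFBBFFBBFFBBFFBBFFFFFFFFBBFFBBFFFFFFFFBBFFBBFF


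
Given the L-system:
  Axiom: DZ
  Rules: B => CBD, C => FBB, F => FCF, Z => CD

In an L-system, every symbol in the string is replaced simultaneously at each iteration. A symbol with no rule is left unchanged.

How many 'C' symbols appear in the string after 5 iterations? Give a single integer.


Step 0: DZ  (0 'C')
Step 1: DCD  (1 'C')
Step 2: DFBBD  (0 'C')
Step 3: DFCFCBDCBDD  (3 'C')
Step 4: DFCFFBBFCFFBBCBDDFBBCBDDD  (4 'C')
Step 5: DFCFFBBFCFFCFCBDCBDFCFFBBFCFFCFCBDCBDFBBCBDDDFCFCBDCBDFBBCBDDDD  (15 'C')

Answer: 15


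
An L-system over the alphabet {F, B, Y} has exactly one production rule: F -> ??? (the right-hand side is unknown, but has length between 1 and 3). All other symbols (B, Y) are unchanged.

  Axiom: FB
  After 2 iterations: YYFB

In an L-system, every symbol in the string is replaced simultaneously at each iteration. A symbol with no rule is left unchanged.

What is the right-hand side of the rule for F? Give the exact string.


Answer: YF

Derivation:
Trying F -> YF:
  Step 0: FB
  Step 1: YFB
  Step 2: YYFB
Matches the given result.


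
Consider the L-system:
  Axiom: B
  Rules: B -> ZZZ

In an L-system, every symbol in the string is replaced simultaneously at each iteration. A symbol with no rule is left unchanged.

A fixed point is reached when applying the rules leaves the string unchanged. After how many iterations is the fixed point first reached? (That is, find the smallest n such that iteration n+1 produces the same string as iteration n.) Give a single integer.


Answer: 1

Derivation:
Step 0: B
Step 1: ZZZ
Step 2: ZZZ  (unchanged — fixed point at step 1)


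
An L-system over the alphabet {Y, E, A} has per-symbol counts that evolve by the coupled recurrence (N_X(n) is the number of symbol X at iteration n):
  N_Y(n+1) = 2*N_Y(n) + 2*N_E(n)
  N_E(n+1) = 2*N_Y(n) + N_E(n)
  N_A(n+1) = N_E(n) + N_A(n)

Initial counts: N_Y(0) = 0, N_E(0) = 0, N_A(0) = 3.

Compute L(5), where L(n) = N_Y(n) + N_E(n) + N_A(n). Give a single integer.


Answer: 3

Derivation:
Step 0: N_Y=0, N_E=0, N_A=3, L=3
Step 1: N_Y=0, N_E=0, N_A=3, L=3
Step 2: N_Y=0, N_E=0, N_A=3, L=3
Step 3: N_Y=0, N_E=0, N_A=3, L=3
Step 4: N_Y=0, N_E=0, N_A=3, L=3
Step 5: N_Y=0, N_E=0, N_A=3, L=3


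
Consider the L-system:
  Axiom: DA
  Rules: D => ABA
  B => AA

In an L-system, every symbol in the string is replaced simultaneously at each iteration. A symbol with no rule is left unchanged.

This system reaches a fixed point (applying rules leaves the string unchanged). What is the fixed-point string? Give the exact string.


Answer: AAAAA

Derivation:
Step 0: DA
Step 1: ABAA
Step 2: AAAAA
Step 3: AAAAA  (unchanged — fixed point at step 2)


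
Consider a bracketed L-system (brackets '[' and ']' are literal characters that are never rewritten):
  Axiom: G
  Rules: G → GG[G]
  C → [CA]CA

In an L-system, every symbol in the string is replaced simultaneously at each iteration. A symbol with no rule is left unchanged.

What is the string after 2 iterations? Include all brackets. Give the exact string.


Step 0: G
Step 1: GG[G]
Step 2: GG[G]GG[G][GG[G]]

Answer: GG[G]GG[G][GG[G]]


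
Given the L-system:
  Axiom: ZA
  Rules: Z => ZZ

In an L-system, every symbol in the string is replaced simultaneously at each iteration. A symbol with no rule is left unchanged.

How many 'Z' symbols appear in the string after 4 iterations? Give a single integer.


Answer: 16

Derivation:
Step 0: ZA  (1 'Z')
Step 1: ZZA  (2 'Z')
Step 2: ZZZZA  (4 'Z')
Step 3: ZZZZZZZZA  (8 'Z')
Step 4: ZZZZZZZZZZZZZZZZA  (16 'Z')


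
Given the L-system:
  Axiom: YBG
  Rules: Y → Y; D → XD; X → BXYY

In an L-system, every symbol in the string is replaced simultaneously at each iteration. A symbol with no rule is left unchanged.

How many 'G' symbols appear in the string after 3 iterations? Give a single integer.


Answer: 1

Derivation:
Step 0: YBG  (1 'G')
Step 1: YBG  (1 'G')
Step 2: YBG  (1 'G')
Step 3: YBG  (1 'G')


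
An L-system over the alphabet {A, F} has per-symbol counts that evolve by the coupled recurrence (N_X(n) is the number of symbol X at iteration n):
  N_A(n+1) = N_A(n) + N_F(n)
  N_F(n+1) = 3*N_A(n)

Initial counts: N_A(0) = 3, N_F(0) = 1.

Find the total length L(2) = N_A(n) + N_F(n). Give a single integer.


Answer: 25

Derivation:
Step 0: N_A=3, N_F=1, L=4
Step 1: N_A=4, N_F=9, L=13
Step 2: N_A=13, N_F=12, L=25


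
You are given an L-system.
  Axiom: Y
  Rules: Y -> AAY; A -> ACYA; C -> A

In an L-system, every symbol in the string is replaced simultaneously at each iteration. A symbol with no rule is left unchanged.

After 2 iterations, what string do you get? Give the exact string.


Step 0: Y
Step 1: AAY
Step 2: ACYAACYAAAY

Answer: ACYAACYAAAY


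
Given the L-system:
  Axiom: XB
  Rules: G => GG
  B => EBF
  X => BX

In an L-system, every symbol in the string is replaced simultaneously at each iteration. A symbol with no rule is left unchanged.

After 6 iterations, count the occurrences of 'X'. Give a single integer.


Step 0: XB  (1 'X')
Step 1: BXEBF  (1 'X')
Step 2: EBFBXEEBFF  (1 'X')
Step 3: EEBFFEBFBXEEEBFFF  (1 'X')
Step 4: EEEBFFFEEBFFEBFBXEEEEBFFFF  (1 'X')
Step 5: EEEEBFFFFEEEBFFFEEBFFEBFBXEEEEEBFFFFF  (1 'X')
Step 6: EEEEEBFFFFFEEEEBFFFFEEEBFFFEEBFFEBFBXEEEEEEBFFFFFF  (1 'X')

Answer: 1


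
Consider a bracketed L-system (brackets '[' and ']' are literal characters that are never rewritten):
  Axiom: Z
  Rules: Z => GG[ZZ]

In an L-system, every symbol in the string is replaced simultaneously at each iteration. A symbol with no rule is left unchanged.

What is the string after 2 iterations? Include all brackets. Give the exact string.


Step 0: Z
Step 1: GG[ZZ]
Step 2: GG[GG[ZZ]GG[ZZ]]

Answer: GG[GG[ZZ]GG[ZZ]]


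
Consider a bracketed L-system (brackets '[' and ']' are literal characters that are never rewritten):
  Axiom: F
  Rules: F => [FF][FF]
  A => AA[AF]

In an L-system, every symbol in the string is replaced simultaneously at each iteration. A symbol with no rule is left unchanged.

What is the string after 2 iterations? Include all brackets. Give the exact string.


Answer: [[FF][FF][FF][FF]][[FF][FF][FF][FF]]

Derivation:
Step 0: F
Step 1: [FF][FF]
Step 2: [[FF][FF][FF][FF]][[FF][FF][FF][FF]]


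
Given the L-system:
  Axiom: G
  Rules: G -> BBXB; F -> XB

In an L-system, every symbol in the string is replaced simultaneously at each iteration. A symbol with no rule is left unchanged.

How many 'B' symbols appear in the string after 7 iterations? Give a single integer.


Step 0: G  (0 'B')
Step 1: BBXB  (3 'B')
Step 2: BBXB  (3 'B')
Step 3: BBXB  (3 'B')
Step 4: BBXB  (3 'B')
Step 5: BBXB  (3 'B')
Step 6: BBXB  (3 'B')
Step 7: BBXB  (3 'B')

Answer: 3


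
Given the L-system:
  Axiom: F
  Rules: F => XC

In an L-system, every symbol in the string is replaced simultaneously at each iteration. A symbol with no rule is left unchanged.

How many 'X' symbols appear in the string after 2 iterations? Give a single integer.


Answer: 1

Derivation:
Step 0: F  (0 'X')
Step 1: XC  (1 'X')
Step 2: XC  (1 'X')


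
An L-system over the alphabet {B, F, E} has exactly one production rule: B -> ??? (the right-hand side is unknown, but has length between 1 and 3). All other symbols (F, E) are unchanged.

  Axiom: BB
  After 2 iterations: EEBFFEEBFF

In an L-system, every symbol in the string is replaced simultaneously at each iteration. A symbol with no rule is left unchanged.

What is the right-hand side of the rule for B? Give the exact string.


Trying B -> EBF:
  Step 0: BB
  Step 1: EBFEBF
  Step 2: EEBFFEEBFF
Matches the given result.

Answer: EBF


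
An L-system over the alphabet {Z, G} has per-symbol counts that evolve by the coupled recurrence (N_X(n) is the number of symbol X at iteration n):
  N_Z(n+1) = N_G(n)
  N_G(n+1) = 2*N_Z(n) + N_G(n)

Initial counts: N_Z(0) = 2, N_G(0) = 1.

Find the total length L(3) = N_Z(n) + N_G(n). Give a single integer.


Answer: 24

Derivation:
Step 0: N_Z=2, N_G=1, L=3
Step 1: N_Z=1, N_G=5, L=6
Step 2: N_Z=5, N_G=7, L=12
Step 3: N_Z=7, N_G=17, L=24


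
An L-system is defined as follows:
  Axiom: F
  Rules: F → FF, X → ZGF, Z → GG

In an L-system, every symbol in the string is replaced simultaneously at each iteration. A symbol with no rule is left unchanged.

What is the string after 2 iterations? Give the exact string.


Answer: FFFF

Derivation:
Step 0: F
Step 1: FF
Step 2: FFFF


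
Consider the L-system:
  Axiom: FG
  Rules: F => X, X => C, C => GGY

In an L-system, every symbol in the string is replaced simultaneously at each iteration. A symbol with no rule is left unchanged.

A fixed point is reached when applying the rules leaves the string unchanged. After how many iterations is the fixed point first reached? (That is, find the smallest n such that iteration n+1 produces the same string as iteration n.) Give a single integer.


Answer: 3

Derivation:
Step 0: FG
Step 1: XG
Step 2: CG
Step 3: GGYG
Step 4: GGYG  (unchanged — fixed point at step 3)


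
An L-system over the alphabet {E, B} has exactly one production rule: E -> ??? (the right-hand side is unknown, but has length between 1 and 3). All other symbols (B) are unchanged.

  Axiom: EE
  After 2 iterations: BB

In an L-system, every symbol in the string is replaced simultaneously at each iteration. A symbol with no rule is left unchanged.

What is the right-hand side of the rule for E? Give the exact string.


Answer: B

Derivation:
Trying E -> B:
  Step 0: EE
  Step 1: BB
  Step 2: BB
Matches the given result.


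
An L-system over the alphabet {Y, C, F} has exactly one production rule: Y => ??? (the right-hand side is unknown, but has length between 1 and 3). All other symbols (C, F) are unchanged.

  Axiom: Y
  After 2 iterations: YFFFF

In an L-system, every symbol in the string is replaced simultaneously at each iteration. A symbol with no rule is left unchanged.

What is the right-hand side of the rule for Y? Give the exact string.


Trying Y => YFF:
  Step 0: Y
  Step 1: YFF
  Step 2: YFFFF
Matches the given result.

Answer: YFF


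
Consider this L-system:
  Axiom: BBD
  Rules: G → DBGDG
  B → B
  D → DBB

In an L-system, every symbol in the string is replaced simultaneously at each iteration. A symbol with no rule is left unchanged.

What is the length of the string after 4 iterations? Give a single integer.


Step 0: length = 3
Step 1: length = 5
Step 2: length = 7
Step 3: length = 9
Step 4: length = 11

Answer: 11


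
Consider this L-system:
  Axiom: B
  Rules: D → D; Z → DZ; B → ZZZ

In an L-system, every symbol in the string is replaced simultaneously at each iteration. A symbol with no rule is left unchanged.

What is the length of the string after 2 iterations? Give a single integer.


Answer: 6

Derivation:
Step 0: length = 1
Step 1: length = 3
Step 2: length = 6


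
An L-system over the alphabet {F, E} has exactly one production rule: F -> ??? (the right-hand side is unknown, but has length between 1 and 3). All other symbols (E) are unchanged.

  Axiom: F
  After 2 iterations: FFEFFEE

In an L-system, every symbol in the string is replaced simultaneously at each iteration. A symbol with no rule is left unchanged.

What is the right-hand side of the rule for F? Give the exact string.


Trying F -> FFE:
  Step 0: F
  Step 1: FFE
  Step 2: FFEFFEE
Matches the given result.

Answer: FFE


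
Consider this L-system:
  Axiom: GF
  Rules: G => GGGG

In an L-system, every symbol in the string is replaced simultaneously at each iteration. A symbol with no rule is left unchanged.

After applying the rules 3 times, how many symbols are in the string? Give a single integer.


Step 0: length = 2
Step 1: length = 5
Step 2: length = 17
Step 3: length = 65

Answer: 65


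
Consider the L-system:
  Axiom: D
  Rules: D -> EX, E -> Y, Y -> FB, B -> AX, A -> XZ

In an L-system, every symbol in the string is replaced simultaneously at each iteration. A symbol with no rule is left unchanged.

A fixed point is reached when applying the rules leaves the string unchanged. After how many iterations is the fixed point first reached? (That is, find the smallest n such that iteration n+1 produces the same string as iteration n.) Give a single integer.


Step 0: D
Step 1: EX
Step 2: YX
Step 3: FBX
Step 4: FAXX
Step 5: FXZXX
Step 6: FXZXX  (unchanged — fixed point at step 5)

Answer: 5
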